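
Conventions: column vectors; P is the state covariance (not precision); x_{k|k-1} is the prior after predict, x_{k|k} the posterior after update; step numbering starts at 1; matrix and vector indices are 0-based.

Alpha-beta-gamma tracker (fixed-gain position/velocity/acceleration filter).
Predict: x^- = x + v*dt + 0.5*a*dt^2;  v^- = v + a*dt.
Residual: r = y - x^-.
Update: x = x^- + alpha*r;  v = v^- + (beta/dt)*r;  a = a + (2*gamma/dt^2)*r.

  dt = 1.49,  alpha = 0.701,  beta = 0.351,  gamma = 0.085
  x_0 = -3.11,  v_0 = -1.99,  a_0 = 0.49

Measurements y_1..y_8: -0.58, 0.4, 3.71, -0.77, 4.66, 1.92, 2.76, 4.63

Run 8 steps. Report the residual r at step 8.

step 1: x_pred=-5.5312  r=4.9512  x^+=-2.0604  v^+=-0.0935  a^+=0.8691
step 2: x_pred=-1.2350  r=1.6350  x^+=-0.0889  v^+=1.5866  a^+=0.9943
step 3: x_pred=3.3789  r=0.3311  x^+=3.6110  v^+=3.1461  a^+=1.0197
step 4: x_pred=9.4307  r=-10.2007  x^+=2.2800  v^+=2.2625  a^+=0.2386
step 5: x_pred=5.9159  r=-1.2559  x^+=5.0355  v^+=2.3221  a^+=0.1424
step 6: x_pred=8.6536  r=-6.7336  x^+=3.9333  v^+=0.9481  a^+=-0.3732
step 7: x_pred=4.9317  r=-2.1717  x^+=3.4093  v^+=-0.1196  a^+=-0.5395
step 8: x_pred=2.6323  r=1.9977  x^+=4.0327  v^+=-0.4528  a^+=-0.3865

resid = 1.9977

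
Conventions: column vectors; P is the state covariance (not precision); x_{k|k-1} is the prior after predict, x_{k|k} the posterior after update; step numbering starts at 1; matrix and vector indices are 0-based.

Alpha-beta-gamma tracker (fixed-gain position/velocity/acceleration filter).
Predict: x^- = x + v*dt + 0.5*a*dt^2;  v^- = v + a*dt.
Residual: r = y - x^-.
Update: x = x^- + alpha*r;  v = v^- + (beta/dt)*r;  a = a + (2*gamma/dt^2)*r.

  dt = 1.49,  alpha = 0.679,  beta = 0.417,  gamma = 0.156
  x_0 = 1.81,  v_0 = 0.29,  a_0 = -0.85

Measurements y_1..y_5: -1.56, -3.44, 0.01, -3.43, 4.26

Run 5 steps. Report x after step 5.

step 1: x_pred=1.2986  r=-2.8586  x^+=-0.6424  v^+=-1.7765  a^+=-1.2517
step 2: x_pred=-4.6789  r=1.2389  x^+=-3.8377  v^+=-3.2949  a^+=-1.0776
step 3: x_pred=-9.9432  r=9.9532  x^+=-3.1850  v^+=-2.1149  a^+=0.3212
step 4: x_pred=-5.9798  r=2.5498  x^+=-4.2485  v^+=-0.9228  a^+=0.6795
step 5: x_pred=-4.8692  r=9.1292  x^+=1.3295  v^+=2.6446  a^+=1.9625

x_post = 1.3295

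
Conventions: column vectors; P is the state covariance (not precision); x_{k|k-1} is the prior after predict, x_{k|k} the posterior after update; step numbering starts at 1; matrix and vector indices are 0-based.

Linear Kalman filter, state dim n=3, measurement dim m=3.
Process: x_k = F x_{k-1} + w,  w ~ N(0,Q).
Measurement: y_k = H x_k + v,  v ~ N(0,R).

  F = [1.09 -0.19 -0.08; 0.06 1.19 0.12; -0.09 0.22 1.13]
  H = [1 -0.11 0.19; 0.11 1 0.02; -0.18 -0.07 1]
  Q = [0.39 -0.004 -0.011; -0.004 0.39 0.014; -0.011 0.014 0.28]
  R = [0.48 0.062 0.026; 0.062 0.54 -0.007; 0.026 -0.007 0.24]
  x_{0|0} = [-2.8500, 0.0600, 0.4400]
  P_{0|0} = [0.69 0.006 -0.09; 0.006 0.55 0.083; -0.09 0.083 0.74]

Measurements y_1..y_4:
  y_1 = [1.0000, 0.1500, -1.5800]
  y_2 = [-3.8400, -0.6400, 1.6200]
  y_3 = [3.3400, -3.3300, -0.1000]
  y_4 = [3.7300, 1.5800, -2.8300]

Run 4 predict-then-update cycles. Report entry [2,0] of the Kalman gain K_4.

step 1: x^-=[-3.1531, -0.0468, 0.7669]  P^-=[1.2501 -0.1038 -0.2978; -0.1038 1.2053 0.3627; -0.2978 0.3627 1.3165]  S=[1.6867 0.0254 -0.2668; 0.0254 1.7513 0.2602; -0.2668 0.2602 1.6567]  K=[0.6810 0.0368 -0.2073; -0.1005 0.6789 0.0565; 0.0751 0.0819 0.8109]  nu=[4.0022, 0.5283, -2.9177]  x^+=[0.1969, -0.2553, -1.2553]  P^+=[0.3216 0.0276 0.0275; 0.0276 0.3562 0.0361; 0.0275 0.0361 0.2035]
step 2: x^-=[0.3636, -0.4426, -1.4924]  P^-=[0.7711 -0.0307 -0.0430; -0.0307 0.9132 0.1816; -0.0430 0.1816 0.5709]  S=[1.2656 0.0505 -0.0597; 0.0505 1.4631 0.1077; -0.0597 0.1077 0.8297]  K=[0.5960 0.0289 -0.1774; -0.0984 0.6233 0.0605; 0.0648 0.0766 0.6769]  nu=[-3.9687, -0.2076, 3.1468]  x^+=[-2.5660, 0.0089, 0.3645]  P^+=[0.2810 0.0224 0.0249; 0.0224 0.3269 0.0345; 0.0249 0.0345 0.1705]
step 3: x^-=[-2.8278, -0.0996, 0.6448]  P^-=[0.7242 -0.0333 -0.0391; -0.0333 0.8698 0.1678; -0.0391 0.1678 0.5270]  S=[1.2192 0.0450 -0.0543; 0.0450 1.4180 0.0980; -0.0543 0.0980 0.7845]  K=[0.5821 0.0258 -0.1760; -0.0995 0.6122 0.0606; 0.0616 0.0751 0.6607]  nu=[6.0344, -2.9322, -1.2608]  x^+=[0.8310, -2.5717, -0.0369]  P^+=[0.2742 0.0206 0.0235; 0.0206 0.3210 0.0339; 0.0235 0.0339 0.1662]
step 4: x^-=[1.3973, -3.0149, -0.6823]  P^-=[0.7169 -0.0348 -0.0398; -0.0348 0.8609 0.1649; -0.0398 0.1649 0.5213]  S=[1.2117 0.0431 -0.0544; 0.0431 1.4086 0.0960; -0.0544 0.0960 0.7791]  K=[0.5797 0.0250 -0.1762; -0.1000 0.6098 0.0603; 0.0608 0.0747 0.6585]  nu=[2.1307, 4.4548, -2.1072]  x^+=[3.1151, -0.6385, -1.6077]  P^+=[0.2731 0.0202 0.0232; 0.0202 0.3198 0.0336; 0.0232 0.0336 0.1656]

K[2,0] = 0.0608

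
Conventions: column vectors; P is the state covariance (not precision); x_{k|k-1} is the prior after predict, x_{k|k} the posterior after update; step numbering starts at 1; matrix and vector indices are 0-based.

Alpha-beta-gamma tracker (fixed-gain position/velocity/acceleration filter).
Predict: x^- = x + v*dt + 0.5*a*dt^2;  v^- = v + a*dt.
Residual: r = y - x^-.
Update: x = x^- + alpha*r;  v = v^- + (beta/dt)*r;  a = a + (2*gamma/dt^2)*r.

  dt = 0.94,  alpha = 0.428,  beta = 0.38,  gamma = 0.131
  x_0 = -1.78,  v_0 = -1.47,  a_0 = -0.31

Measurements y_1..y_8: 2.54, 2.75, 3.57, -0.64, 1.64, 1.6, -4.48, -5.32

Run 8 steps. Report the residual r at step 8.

resid = 6.1862

step 1: x_pred=-3.2988  r=5.8388  x^+=-0.7998  v^+=0.5989  a^+=1.4213
step 2: x_pred=0.3912  r=2.3588  x^+=1.4007  v^+=2.8885  a^+=2.1207
step 3: x_pred=5.0529  r=-1.4829  x^+=4.4182  v^+=4.2825  a^+=1.6810
step 4: x_pred=9.1864  r=-9.8264  x^+=4.9807  v^+=1.8903  a^+=-1.2327
step 5: x_pred=6.2130  r=-4.5730  x^+=4.2558  v^+=-1.1171  a^+=-2.5886
step 6: x_pred=2.0620  r=-0.4620  x^+=1.8643  v^+=-3.7372  a^+=-2.7256
step 7: x_pred=-2.8529  r=-1.6271  x^+=-3.5493  v^+=-6.9571  a^+=-3.2081
step 8: x_pred=-11.5062  r=6.1862  x^+=-8.8585  v^+=-7.4718  a^+=-1.3738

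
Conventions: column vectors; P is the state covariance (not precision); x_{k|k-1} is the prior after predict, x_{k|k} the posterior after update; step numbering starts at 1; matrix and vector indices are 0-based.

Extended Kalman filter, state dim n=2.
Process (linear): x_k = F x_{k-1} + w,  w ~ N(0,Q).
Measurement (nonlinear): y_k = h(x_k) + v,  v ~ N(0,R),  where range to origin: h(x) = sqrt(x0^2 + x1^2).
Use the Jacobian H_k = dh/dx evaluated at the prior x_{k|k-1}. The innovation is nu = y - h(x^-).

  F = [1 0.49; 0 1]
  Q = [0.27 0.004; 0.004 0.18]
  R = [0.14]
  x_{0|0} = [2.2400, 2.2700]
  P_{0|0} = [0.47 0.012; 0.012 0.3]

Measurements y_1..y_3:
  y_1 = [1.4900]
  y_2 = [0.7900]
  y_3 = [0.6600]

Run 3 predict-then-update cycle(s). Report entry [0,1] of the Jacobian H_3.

H_jac[0,1] = 0.3818

step 1: x^-=[3.3523, 2.2700]  P^-=[0.8238 0.1630; 0.1630 0.4800]  H_jac=[0.8280 0.5607]  S=[1.0071]  K=[0.7681; 0.4013]  nu=[-2.5586]  x^+=[1.3871, 1.2433]  P^+=[0.2297 -0.1474; -0.1474 0.3178]
step 2: x^-=[1.9963, 1.2433]  P^-=[0.4315 0.0124; 0.0124 0.4978]  H_jac=[0.8488 0.5287]  S=[0.6012]  K=[0.6202; 0.4553]  nu=[-1.5619]  x^+=[1.0277, 0.5323]  P^+=[0.2003 -0.1574; -0.1574 0.3733]
step 3: x^-=[1.2885, 0.5323]  P^-=[0.4057 0.0295; 0.0295 0.5533]  H_jac=[0.9242 0.3818]  S=[0.5880]  K=[0.6568; 0.4056]  nu=[-0.7341]  x^+=[0.8063, 0.2345]  P^+=[0.1520 -0.1271; -0.1271 0.4565]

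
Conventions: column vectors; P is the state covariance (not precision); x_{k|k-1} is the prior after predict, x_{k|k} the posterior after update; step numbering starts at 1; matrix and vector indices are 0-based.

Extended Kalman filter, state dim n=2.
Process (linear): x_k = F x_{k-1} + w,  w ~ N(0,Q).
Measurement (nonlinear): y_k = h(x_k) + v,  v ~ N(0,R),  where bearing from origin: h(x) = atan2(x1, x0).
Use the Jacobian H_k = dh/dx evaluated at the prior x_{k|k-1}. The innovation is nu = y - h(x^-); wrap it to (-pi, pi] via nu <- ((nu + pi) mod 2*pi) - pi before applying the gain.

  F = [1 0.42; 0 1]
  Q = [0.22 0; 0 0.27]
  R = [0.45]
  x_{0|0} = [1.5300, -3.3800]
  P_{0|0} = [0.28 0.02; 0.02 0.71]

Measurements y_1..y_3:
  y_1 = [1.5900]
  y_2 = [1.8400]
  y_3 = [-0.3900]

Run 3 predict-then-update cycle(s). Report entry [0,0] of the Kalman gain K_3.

K[0,0] = 0.2393

step 1: x^-=[0.1104, -3.3800]  P^-=[0.6420 0.3182; 0.3182 0.9800]  H_jac=[0.2955 0.0097]  S=[0.5080]  K=[0.3796; 0.2037]  nu=[3.1281]  x^+=[1.2978, -2.7426]  P^+=[0.5689 0.2789; 0.2789 0.9589]
step 2: x^-=[0.1459, -2.7426]  P^-=[1.1923 0.6817; 0.6817 1.2289]  H_jac=[0.3636 0.0193]  S=[0.6177]  K=[0.7232; 0.4397]  nu=[-2.9255]  x^+=[-1.9698, -4.0291]  P^+=[0.8693 0.4852; 0.4852 1.1095]
step 3: x^-=[-3.6620, -4.0291]  P^-=[1.6926 0.9512; 0.9512 1.3795]  H_jac=[0.1359 -0.1235]  S=[0.4704]  K=[0.2393; -0.0874]  nu=[1.9185]  x^+=[-3.2030, -4.1968]  P^+=[1.6656 0.9611; 0.9611 1.3759]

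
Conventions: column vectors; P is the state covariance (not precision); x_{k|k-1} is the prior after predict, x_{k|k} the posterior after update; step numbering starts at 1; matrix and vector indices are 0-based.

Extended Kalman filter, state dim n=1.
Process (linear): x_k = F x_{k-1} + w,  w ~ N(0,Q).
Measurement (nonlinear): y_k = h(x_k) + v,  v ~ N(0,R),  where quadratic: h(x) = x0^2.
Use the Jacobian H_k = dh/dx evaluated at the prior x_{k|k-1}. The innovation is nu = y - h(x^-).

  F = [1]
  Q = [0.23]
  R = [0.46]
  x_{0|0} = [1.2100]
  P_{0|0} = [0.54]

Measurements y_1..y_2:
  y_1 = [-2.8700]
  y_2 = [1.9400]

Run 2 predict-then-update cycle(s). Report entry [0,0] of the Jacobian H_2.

H_jac[0,0] = -0.8303

step 1: x^-=[1.2100]  P^-=[0.7700]  H_jac=[2.4200]  S=[4.9694]  K=[0.3750]  nu=[-4.3341]  x^+=[-0.4152]  P^+=[0.0713]
step 2: x^-=[-0.4152]  P^-=[0.3013]  H_jac=[-0.8303]  S=[0.6677]  K=[-0.3747]  nu=[1.7676]  x^+=[-1.0774]  P^+=[0.2076]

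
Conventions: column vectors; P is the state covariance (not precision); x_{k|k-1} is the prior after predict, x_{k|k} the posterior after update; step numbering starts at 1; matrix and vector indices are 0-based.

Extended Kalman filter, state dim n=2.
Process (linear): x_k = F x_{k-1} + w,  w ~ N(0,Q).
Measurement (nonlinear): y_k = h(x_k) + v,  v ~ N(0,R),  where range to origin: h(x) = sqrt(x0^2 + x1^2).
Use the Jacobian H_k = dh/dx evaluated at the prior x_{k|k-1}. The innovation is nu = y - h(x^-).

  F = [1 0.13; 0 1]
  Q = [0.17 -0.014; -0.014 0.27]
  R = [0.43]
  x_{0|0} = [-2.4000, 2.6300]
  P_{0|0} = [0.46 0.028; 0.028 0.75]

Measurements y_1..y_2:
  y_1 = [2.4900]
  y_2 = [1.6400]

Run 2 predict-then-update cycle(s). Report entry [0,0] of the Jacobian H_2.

H_jac[0,0] = -0.5950

step 1: x^-=[-2.0581, 2.6300]  P^-=[0.6500 0.1115; 0.1115 1.0200]  H_jac=[-0.6163 0.7875]  S=[1.2012]  K=[-0.2604; 0.6115]  nu=[-0.8496]  x^+=[-1.8369, 2.1105]  P^+=[0.5685 0.3027; 0.3027 0.5708]
step 2: x^-=[-1.5626, 2.1105]  P^-=[0.8269 0.3630; 0.3630 0.8408]  H_jac=[-0.5950 0.8037]  S=[0.9187]  K=[-0.2180; 0.5005]  nu=[-0.9860]  x^+=[-1.3476, 1.6171]  P^+=[0.7832 0.4632; 0.4632 0.6107]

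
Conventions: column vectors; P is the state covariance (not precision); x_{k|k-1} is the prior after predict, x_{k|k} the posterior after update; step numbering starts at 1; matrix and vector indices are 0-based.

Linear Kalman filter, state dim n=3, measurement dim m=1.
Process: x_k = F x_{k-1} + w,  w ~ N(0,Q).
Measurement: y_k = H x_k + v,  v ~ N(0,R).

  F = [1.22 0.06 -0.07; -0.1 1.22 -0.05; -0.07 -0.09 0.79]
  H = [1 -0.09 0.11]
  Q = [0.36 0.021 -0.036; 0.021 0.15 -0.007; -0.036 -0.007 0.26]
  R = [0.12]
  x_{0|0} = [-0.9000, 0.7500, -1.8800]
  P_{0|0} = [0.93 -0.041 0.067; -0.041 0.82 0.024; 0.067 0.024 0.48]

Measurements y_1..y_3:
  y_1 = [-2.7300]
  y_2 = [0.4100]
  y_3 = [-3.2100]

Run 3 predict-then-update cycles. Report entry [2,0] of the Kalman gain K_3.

step 1: x^-=[-0.9214, 1.0990, -1.4897]  P^-=[1.7319 -0.0973 -0.0755; -0.0973 1.3887 -0.0882; -0.0755 -0.0882 0.5594]  S=[1.8725]  K=[0.9251; -0.1239; -0.0032]  nu=[-1.5458]  x^+=[-2.3515, 1.2905, -1.4847]  P^+=[0.1293 0.1173 -0.0699; 0.1173 1.3600 -0.0889; -0.0699 -0.0889 0.5594]
step 2: x^-=[-2.6874, 1.8838, -1.1245]  P^-=[0.5899 0.2923 -0.1712; 0.2923 2.1584 -0.2673; -0.1712 -0.2673 0.6426]  S=[0.6502]  K=[0.8379; 0.1055; -0.1176]  nu=[3.3907]  x^+=[0.1535, 2.2416, -1.5232]  P^+=[0.1335 0.2348 -0.1071; 0.2348 2.1512 -0.2592; -0.1071 -0.2592 0.6336]
step 3: x^-=[0.4284, 2.7956, -1.4158]  P^-=[0.6243 0.5412 -0.2385; 0.5412 3.3280 -0.5282; -0.2385 -0.5282 0.7252]  S=[0.6406]  K=[0.8576; 0.2865; -0.1736]  nu=[-3.2310]  x^+=[-2.3425, 1.8700, -0.8549]  P^+=[0.1532 0.3838 -0.1431; 0.3838 3.2754 -0.4963; -0.1431 -0.4963 0.7059]

K[2,0] = -0.1736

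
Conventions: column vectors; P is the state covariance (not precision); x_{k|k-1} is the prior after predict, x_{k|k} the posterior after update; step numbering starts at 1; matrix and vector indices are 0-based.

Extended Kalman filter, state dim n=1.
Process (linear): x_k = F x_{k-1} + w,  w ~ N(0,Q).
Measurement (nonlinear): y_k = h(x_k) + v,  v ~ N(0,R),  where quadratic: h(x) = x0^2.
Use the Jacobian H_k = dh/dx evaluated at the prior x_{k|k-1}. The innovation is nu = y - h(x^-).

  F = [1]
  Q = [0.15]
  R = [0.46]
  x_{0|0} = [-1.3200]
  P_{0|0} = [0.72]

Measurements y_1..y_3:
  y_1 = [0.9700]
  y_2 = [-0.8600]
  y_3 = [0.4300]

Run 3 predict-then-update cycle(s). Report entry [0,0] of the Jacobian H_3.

step 1: x^-=[-1.3200]  P^-=[0.8700]  H_jac=[-2.6400]  S=[6.5236]  K=[-0.3521]  nu=[-0.7724]  x^+=[-1.0481]  P^+=[0.0613]
step 2: x^-=[-1.0481]  P^-=[0.2113]  H_jac=[-2.0961]  S=[1.3886]  K=[-0.3190]  nu=[-1.9584]  x^+=[-0.4233]  P^+=[0.0700]
step 3: x^-=[-0.4233]  P^-=[0.2200]  H_jac=[-0.8465]  S=[0.6177]  K=[-0.3015]  nu=[0.2509]  x^+=[-0.4989]  P^+=[0.1639]

H_jac[0,0] = -0.8465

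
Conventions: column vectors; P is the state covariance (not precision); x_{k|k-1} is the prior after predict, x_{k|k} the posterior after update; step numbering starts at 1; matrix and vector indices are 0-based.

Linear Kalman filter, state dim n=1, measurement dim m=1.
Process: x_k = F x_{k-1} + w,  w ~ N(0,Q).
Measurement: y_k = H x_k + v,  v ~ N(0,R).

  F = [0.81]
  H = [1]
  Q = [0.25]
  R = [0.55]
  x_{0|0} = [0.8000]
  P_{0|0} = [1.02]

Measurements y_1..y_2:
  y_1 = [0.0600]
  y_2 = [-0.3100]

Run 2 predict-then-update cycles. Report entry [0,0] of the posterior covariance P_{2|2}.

step 1: x^-=[0.6480]  P^-=[0.9192]  S=[1.4692]  K=[0.6257]  nu=[-0.5880]  x^+=[0.2801]  P^+=[0.3441]
step 2: x^-=[0.2269]  P^-=[0.4758]  S=[1.0258]  K=[0.4638]  nu=[-0.5369]  x^+=[-0.0221]  P^+=[0.2551]

P_post[0,0] = 0.2551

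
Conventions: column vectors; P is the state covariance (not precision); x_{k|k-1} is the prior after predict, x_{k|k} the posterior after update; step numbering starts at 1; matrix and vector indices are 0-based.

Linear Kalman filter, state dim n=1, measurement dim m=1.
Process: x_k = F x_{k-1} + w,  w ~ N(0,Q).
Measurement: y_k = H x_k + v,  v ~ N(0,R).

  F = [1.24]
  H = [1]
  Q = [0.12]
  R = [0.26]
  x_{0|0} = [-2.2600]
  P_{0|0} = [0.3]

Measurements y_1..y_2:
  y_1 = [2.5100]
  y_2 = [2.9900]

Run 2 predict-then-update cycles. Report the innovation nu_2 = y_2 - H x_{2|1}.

step 1: x^-=[-2.8024]  P^-=[0.5813]  S=[0.8413]  K=[0.6909]  nu=[5.3124]  x^+=[0.8682]  P^+=[0.1796]
step 2: x^-=[1.0766]  P^-=[0.3962]  S=[0.6562]  K=[0.6038]  nu=[1.9134]  x^+=[2.2319]  P^+=[0.1570]

innov = [1.9134]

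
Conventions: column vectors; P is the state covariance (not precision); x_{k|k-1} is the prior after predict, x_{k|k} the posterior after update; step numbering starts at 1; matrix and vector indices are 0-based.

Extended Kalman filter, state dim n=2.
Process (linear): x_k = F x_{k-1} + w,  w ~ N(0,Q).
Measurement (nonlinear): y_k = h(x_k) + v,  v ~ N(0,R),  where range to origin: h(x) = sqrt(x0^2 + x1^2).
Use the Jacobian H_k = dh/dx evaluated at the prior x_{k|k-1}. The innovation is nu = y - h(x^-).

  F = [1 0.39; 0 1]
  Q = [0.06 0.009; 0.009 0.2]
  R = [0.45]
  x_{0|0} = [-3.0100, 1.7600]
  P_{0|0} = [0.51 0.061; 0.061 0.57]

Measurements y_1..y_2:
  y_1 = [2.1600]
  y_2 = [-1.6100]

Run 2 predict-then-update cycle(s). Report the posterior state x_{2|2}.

step 1: x^-=[-2.3236, 1.7600]  P^-=[0.7043 0.2923; 0.2923 0.7700]  H_jac=[-0.7971 0.6038]  S=[0.8969]  K=[-0.4292; 0.2586]  nu=[-0.7549]  x^+=[-1.9996, 1.5648]  P^+=[0.5391 0.3918; 0.3918 0.7100]
step 2: x^-=[-1.3893, 1.5648]  P^-=[1.0127 0.6777; 0.6777 0.9100]  H_jac=[-0.6639 0.7478]  S=[0.7323]  K=[-0.2261; 0.3148]  nu=[-3.7026]  x^+=[-0.5522, 0.3992]  P^+=[0.9753 0.7299; 0.7299 0.8375]

x_post = [-0.5522, 0.3992]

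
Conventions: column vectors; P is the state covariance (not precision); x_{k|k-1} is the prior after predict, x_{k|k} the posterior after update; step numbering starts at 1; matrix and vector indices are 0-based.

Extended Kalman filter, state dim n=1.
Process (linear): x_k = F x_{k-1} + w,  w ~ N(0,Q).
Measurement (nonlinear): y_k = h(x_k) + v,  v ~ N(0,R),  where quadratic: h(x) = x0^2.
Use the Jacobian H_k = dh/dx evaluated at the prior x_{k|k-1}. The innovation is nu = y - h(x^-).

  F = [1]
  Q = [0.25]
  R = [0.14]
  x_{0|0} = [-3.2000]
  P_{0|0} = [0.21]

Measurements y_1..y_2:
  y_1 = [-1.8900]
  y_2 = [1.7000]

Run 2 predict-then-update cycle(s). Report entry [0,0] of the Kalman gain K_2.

step 1: x^-=[-3.2000]  P^-=[0.4600]  H_jac=[-6.4000]  S=[18.9816]  K=[-0.1551]  nu=[-12.1300]  x^+=[-1.3187]  P^+=[0.0034]
step 2: x^-=[-1.3187]  P^-=[0.2534]  H_jac=[-2.6373]  S=[1.9025]  K=[-0.3513]  nu=[-0.0389]  x^+=[-1.3050]  P^+=[0.0186]

K[0,0] = -0.3513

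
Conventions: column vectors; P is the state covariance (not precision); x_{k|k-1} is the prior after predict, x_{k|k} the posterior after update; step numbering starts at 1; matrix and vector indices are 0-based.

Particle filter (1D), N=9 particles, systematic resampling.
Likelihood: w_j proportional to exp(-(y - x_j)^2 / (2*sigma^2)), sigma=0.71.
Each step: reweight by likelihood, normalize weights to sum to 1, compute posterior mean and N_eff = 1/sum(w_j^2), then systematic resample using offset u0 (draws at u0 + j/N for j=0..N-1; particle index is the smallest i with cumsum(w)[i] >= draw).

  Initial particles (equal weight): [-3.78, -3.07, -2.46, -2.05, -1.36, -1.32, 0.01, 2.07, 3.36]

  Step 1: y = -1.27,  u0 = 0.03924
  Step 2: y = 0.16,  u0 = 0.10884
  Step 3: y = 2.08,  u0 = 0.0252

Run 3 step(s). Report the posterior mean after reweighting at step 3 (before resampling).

post_mean = -1.3352

step 1: w=[0.0006, 0.0133, 0.0813, 0.1810, 0.3284, 0.3302, 0.0652, 0.0000, 0.0000]  mean=-1.4961  Neff=3.8364  idx=[2, 3, 3, 4, 4, 4, 5, 5, 5]
step 2: w=[0.0017, 0.0119, 0.0119, 0.1528, 0.1528, 0.1528, 0.1721, 0.1721, 0.1721]  mean=-1.3576  Neff=6.2840  idx=[3, 4, 5, 5, 6, 7, 7, 8, 8]
step 3: w=[0.0947, 0.0947, 0.0947, 0.0947, 0.1242, 0.1242, 0.1242, 0.1242, 0.1242]  mean=-1.3352  Neff=8.8458  idx=[0, 1, 2, 3, 4, 5, 6, 7, 8]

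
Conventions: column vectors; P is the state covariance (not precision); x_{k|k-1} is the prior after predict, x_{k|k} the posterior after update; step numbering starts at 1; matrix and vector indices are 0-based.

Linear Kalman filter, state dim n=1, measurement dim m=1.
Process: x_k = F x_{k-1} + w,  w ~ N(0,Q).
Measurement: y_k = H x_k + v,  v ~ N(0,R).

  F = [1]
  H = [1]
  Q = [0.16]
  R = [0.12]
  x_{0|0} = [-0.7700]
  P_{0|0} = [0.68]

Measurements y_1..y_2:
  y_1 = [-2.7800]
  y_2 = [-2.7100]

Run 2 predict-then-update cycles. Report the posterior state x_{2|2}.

step 1: x^-=[-0.7700]  P^-=[0.8400]  S=[0.9600]  K=[0.8750]  nu=[-2.0100]  x^+=[-2.5287]  P^+=[0.1050]
step 2: x^-=[-2.5287]  P^-=[0.2650]  S=[0.3850]  K=[0.6883]  nu=[-0.1813]  x^+=[-2.6535]  P^+=[0.0826]

x_post = [-2.6535]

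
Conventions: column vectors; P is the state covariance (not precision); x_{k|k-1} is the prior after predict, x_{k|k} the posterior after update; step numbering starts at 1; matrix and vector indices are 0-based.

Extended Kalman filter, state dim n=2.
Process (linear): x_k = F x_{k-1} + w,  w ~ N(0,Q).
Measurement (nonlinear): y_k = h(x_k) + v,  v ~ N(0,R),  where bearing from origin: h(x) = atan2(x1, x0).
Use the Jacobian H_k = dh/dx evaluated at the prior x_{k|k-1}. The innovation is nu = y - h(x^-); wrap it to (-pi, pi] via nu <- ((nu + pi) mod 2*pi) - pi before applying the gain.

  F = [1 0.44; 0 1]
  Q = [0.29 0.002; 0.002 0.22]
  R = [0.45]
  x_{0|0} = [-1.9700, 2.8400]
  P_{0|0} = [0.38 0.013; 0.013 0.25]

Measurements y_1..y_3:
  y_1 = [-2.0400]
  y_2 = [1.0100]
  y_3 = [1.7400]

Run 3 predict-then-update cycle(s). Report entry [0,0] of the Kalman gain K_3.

K[0,0] = -0.6637

step 1: x^-=[-0.7204, 2.8400]  P^-=[0.7298 0.1250; 0.1250 0.4700]  H_jac=[-0.3308 -0.0839]  S=[0.5401]  K=[-0.4664; -0.1496]  nu=[2.4240]  x^+=[-1.8510, 2.4774]  P^+=[0.6123 0.0873; 0.0873 0.4579]
step 2: x^-=[-0.7610, 2.4774]  P^-=[1.0678 0.2908; 0.2908 0.6779]  H_jac=[-0.3688 -0.1133]  S=[0.6283]  K=[-0.6793; -0.2930]  nu=[-0.8588]  x^+=[-0.1776, 2.7290]  P^+=[0.7779 0.1658; 0.1658 0.6240]
step 3: x^-=[1.0232, 2.7290]  P^-=[1.3345 0.4423; 0.4423 0.8440]  H_jac=[-0.3213 0.1205]  S=[0.5658]  K=[-0.6637; -0.0715]  nu=[0.5279]  x^+=[0.6728, 2.6913]  P^+=[1.0854 0.4155; 0.4155 0.8411]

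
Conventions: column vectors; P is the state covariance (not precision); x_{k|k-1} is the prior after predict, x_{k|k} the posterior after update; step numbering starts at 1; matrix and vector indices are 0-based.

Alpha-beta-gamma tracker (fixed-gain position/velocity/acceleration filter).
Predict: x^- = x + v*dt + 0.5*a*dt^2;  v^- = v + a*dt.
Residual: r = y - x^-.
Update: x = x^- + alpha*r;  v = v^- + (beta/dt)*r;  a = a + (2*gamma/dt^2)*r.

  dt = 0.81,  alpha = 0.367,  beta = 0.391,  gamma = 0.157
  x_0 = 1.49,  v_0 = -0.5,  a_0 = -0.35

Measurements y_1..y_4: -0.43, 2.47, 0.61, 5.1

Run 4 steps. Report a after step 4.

a_post = 3.0536

step 1: x_pred=0.9702  r=-1.4002  x^+=0.4563  v^+=-1.4594  a^+=-1.0201
step 2: x_pred=-1.0604  r=3.5304  x^+=0.2352  v^+=-0.5815  a^+=0.6695
step 3: x_pred=-0.0161  r=0.6261  x^+=0.2137  v^+=0.2631  a^+=0.9692
step 4: x_pred=0.7447  r=4.3553  x^+=2.3431  v^+=3.1505  a^+=3.0536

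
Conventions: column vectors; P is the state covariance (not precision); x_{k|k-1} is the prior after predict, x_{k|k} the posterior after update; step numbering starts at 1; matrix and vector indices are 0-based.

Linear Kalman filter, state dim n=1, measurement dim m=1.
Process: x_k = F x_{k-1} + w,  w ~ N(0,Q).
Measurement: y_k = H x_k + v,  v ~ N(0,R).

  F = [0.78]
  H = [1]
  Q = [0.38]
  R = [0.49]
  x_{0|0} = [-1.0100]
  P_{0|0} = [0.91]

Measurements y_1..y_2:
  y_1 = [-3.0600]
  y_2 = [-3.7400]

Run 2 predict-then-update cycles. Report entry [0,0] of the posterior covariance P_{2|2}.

P_post[0,0] = 0.2647

step 1: x^-=[-0.7878]  P^-=[0.9336]  S=[1.4236]  K=[0.6558]  nu=[-2.2722]  x^+=[-2.2779]  P^+=[0.3213]
step 2: x^-=[-1.7768]  P^-=[0.5755]  S=[1.0655]  K=[0.5401]  nu=[-1.9632]  x^+=[-2.8372]  P^+=[0.2647]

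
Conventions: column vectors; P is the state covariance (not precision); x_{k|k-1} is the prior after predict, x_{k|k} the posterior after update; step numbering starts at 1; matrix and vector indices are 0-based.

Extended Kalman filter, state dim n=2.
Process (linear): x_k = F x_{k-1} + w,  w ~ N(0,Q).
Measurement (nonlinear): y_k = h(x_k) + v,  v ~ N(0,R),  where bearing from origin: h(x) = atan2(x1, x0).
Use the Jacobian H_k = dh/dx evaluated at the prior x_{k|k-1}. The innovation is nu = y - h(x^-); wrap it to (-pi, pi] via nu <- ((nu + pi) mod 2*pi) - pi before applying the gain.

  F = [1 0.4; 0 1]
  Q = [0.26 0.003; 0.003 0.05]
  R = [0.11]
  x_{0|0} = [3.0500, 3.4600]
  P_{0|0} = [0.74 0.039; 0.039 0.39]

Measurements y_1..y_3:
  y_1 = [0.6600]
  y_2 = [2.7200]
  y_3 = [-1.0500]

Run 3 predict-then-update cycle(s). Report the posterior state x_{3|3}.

step 1: x^-=[4.4340, 3.4600]  P^-=[1.0936 0.1980; 0.1980 0.4400]  H_jac=[-0.1094 0.1402]  S=[0.1257]  K=[-0.7311; 0.3185]  nu=[-0.0026]  x^+=[4.4359, 3.4592]  P^+=[1.0264 0.2273; 0.2273 0.4273]
step 2: x^-=[5.8196, 3.4592]  P^-=[1.5366 0.4012; 0.4012 0.4773]  H_jac=[-0.0755 0.1270]  S=[0.1188]  K=[-0.5476; 0.2553]  nu=[2.1837]  x^+=[4.6237, 4.0167]  P^+=[1.5010 0.4178; 0.4178 0.4695]
step 3: x^-=[6.2304, 4.0167]  P^-=[2.1703 0.6086; 0.6086 0.5195]  H_jac=[-0.0731 0.1134]  S=[0.1182]  K=[-0.7585; 0.1220]  nu=[-1.6226]  x^+=[7.4611, 3.8188]  P^+=[2.1023 0.6195; 0.6195 0.5178]

x_post = [7.4611, 3.8188]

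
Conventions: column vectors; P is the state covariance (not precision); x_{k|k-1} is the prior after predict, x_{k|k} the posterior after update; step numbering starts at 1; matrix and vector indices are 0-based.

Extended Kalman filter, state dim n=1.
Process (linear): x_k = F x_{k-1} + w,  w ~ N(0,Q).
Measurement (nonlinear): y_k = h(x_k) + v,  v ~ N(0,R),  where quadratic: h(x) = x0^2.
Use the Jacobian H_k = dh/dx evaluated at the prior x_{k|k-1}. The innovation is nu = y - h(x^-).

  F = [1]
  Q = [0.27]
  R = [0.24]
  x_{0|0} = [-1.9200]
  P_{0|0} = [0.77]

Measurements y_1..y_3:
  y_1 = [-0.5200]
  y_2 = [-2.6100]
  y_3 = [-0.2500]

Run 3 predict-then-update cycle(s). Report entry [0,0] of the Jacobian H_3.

step 1: x^-=[-1.9200]  P^-=[1.0400]  H_jac=[-3.8400]  S=[15.5754]  K=[-0.2564]  nu=[-4.2064]  x^+=[-0.8415]  P^+=[0.0160]
step 2: x^-=[-0.8415]  P^-=[0.2860]  H_jac=[-1.6829]  S=[1.0501]  K=[-0.4584]  nu=[-3.3181]  x^+=[0.6795]  P^+=[0.0654]
step 3: x^-=[0.6795]  P^-=[0.3354]  H_jac=[1.3591]  S=[0.8594]  K=[0.5303]  nu=[-0.7118]  x^+=[0.3021]  P^+=[0.0937]

H_jac[0,0] = 1.3591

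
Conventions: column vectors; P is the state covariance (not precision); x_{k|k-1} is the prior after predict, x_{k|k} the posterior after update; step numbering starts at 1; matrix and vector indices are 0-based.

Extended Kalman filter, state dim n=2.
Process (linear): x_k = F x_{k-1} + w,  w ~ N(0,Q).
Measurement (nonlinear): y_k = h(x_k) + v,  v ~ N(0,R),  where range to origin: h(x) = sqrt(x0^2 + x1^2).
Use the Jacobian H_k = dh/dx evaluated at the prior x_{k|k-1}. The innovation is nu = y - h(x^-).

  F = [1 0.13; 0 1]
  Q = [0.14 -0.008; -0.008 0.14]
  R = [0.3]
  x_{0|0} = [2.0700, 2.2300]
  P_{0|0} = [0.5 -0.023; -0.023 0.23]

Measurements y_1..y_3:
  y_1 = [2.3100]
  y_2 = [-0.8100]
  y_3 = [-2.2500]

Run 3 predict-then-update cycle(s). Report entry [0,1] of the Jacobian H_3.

H_jac[0,1] = 0.7673

step 1: x^-=[2.3599, 2.2300]  P^-=[0.6379 -0.0011; -0.0011 0.3700]  H_jac=[0.7268 0.6868]  S=[0.8104]  K=[0.5712; 0.3126]  nu=[-0.9368]  x^+=[1.8248, 1.9372]  P^+=[0.3735 -0.1458; -0.1458 0.2908]
step 2: x^-=[2.0766, 1.9372]  P^-=[0.4805 -0.1160; -0.1160 0.4308]  H_jac=[0.7312 0.6821]  S=[0.6417]  K=[0.4243; 0.3258]  nu=[-3.6499]  x^+=[0.5280, 0.7481]  P^+=[0.3650 -0.2047; -0.2047 0.3627]
step 3: x^-=[0.6253, 0.7481]  P^-=[0.4579 -0.1655; -0.1655 0.5027]  H_jac=[0.6413 0.7673]  S=[0.6214]  K=[0.2682; 0.4499]  nu=[-3.2250]  x^+=[-0.2397, -0.7028]  P^+=[0.4132 -0.2405; -0.2405 0.3769]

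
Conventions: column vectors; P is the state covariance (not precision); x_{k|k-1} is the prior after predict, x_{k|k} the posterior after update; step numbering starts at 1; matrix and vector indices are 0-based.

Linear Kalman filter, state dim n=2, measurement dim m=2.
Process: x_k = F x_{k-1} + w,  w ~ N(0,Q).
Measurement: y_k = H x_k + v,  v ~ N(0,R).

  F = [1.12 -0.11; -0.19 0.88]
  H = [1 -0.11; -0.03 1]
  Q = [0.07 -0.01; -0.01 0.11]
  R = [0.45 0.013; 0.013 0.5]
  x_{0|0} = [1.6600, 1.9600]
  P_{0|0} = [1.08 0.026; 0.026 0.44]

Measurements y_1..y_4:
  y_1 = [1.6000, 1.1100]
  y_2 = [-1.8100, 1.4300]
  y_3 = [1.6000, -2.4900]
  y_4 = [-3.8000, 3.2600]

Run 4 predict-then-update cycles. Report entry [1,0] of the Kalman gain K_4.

step 1: x^-=[1.6436, 1.4094]  P^-=[1.4237 -0.2562; -0.2562 0.4810]  S=[1.9359 -0.3397; -0.3397 0.9977]  K=[0.7417 -0.0471; -0.0784 0.4631]  nu=[0.1114, -0.2501]  x^+=[1.7380, 1.2848]  P^+=[0.3327 -0.0039; -0.0039 0.2304]
step 2: x^-=[1.8053, 0.8004]  P^-=[0.4911 -0.1071; -0.1071 0.3018]  S=[0.9683 -0.1423; -0.1423 0.8086]  K=[0.5104 -0.0608; -0.0918 0.3610]  nu=[-3.5272, 0.6837]  x^+=[-0.0366, 1.3710]  P^+=[0.2270 -0.0169; -0.0169 0.1788]
step 3: x^-=[-0.1918, 1.2134]  P^-=[0.3611 -0.0927; -0.0927 0.2623]  S=[0.8347 -0.1197; -0.1197 0.7682]  K=[0.4353 -0.0669; -0.0983 0.3298]  nu=[1.9253, -3.7092]  x^+=[0.8944, -0.1991]  P^+=[0.1926 -0.0220; -0.0220 0.1630]
step 4: x^-=[1.0237, -0.3451]  P^-=[0.3190 -0.0889; -0.0889 0.2505]  S=[0.7916 -0.1133; -0.1133 0.7561]  K=[0.4054 -0.0695; -0.1014 0.3196]  nu=[-4.8616, 3.6358]  x^+=[-1.1998, 1.3099]  P^+=[0.1789 -0.0241; -0.0241 0.1578]

K[1,0] = -0.1014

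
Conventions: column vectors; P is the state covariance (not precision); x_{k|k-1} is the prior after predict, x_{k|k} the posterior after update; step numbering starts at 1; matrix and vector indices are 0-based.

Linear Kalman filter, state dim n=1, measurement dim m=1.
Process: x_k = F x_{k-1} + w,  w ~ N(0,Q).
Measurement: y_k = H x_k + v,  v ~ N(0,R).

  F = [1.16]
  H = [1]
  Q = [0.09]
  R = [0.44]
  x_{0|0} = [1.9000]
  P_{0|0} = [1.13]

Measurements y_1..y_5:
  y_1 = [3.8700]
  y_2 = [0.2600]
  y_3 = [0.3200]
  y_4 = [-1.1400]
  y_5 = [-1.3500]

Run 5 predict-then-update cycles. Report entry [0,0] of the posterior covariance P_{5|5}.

step 1: x^-=[2.2040]  P^-=[1.6105]  S=[2.0505]  K=[0.7854]  nu=[1.6660]  x^+=[3.5125]  P^+=[0.3456]
step 2: x^-=[4.0745]  P^-=[0.5550]  S=[0.9950]  K=[0.5578]  nu=[-3.8145]  x^+=[1.9468]  P^+=[0.2454]
step 3: x^-=[2.2583]  P^-=[0.4203]  S=[0.8603]  K=[0.4885]  nu=[-1.9383]  x^+=[1.3114]  P^+=[0.2149]
step 4: x^-=[1.5212]  P^-=[0.3792]  S=[0.8192]  K=[0.4629]  nu=[-2.6612]  x^+=[0.2893]  P^+=[0.2037]
step 5: x^-=[0.3356]  P^-=[0.3641]  S=[0.8041]  K=[0.4528]  nu=[-1.6856]  x^+=[-0.4276]  P^+=[0.1992]

P_post[0,0] = 0.1992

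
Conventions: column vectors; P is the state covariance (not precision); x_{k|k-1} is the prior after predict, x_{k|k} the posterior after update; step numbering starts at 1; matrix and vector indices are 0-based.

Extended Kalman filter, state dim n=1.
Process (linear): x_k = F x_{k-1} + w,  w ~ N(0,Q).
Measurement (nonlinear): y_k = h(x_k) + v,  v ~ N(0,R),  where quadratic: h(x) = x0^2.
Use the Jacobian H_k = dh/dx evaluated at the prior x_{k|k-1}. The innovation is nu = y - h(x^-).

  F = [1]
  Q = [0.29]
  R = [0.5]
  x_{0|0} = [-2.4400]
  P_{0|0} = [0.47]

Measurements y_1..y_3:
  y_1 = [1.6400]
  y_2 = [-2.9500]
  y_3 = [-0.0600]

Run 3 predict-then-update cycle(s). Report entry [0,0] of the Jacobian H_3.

step 1: x^-=[-2.4400]  P^-=[0.7600]  H_jac=[-4.8800]  S=[18.5989]  K=[-0.1994]  nu=[-4.3136]  x^+=[-1.5798]  P^+=[0.0204]
step 2: x^-=[-1.5798]  P^-=[0.3104]  H_jac=[-3.1597]  S=[3.5992]  K=[-0.2725]  nu=[-5.4459]  x^+=[-0.0957]  P^+=[0.0431]
step 3: x^-=[-0.0957]  P^-=[0.3331]  H_jac=[-0.1914]  S=[0.5122]  K=[-0.1245]  nu=[-0.0692]  x^+=[-0.0871]  P^+=[0.3252]

H_jac[0,0] = -0.1914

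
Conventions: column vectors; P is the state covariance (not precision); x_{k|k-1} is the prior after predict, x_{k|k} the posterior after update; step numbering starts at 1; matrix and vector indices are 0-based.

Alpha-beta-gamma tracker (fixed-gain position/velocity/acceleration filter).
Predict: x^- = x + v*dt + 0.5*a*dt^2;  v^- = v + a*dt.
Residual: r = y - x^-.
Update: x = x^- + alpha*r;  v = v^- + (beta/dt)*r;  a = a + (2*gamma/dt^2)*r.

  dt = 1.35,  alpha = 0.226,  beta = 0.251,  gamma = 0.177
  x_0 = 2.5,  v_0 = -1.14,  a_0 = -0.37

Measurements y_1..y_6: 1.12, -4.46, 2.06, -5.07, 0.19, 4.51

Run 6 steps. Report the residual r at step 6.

step 1: x_pred=0.6238  r=0.4962  x^+=0.7360  v^+=-1.5473  a^+=-0.2736
step 2: x_pred=-1.6022  r=-2.8578  x^+=-2.2480  v^+=-2.4480  a^+=-0.8287
step 3: x_pred=-6.3080  r=8.3680  x^+=-4.4168  v^+=-2.0109  a^+=0.7967
step 4: x_pred=-6.4057  r=1.3357  x^+=-6.1038  v^+=-0.6871  a^+=1.0561
step 5: x_pred=-6.0690  r=6.2590  x^+=-4.6545  v^+=1.9023  a^+=2.2718
step 6: x_pred=-0.0161  r=4.5261  x^+=1.0068  v^+=5.8108  a^+=3.1510

resid = 4.5261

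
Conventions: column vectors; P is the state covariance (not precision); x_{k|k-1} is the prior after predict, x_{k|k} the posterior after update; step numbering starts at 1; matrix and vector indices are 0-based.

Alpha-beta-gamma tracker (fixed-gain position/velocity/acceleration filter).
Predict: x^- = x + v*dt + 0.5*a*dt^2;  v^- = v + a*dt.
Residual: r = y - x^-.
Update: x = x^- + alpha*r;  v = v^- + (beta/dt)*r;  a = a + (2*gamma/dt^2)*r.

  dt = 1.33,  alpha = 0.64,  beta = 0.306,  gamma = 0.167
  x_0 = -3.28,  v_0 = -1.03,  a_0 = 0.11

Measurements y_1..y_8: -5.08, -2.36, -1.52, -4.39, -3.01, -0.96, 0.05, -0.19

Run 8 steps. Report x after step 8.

x_post = -0.1184

step 1: x_pred=-4.5526  r=-0.5274  x^+=-4.8901  v^+=-1.0050  a^+=0.0104
step 2: x_pred=-6.2176  r=3.8576  x^+=-3.7487  v^+=-0.1036  a^+=0.7388
step 3: x_pred=-3.2331  r=1.7131  x^+=-2.1367  v^+=1.2731  a^+=1.0623
step 4: x_pred=0.4961  r=-4.8861  x^+=-2.6310  v^+=1.5618  a^+=0.1397
step 5: x_pred=-0.4303  r=-2.5797  x^+=-2.0813  v^+=1.1541  a^+=-0.3474
step 6: x_pred=-0.8536  r=-0.1064  x^+=-0.9217  v^+=0.6676  a^+=-0.3675
step 7: x_pred=-0.3589  r=0.4089  x^+=-0.0972  v^+=0.2729  a^+=-0.2903
step 8: x_pred=0.0090  r=-0.1990  x^+=-0.1184  v^+=-0.1590  a^+=-0.3279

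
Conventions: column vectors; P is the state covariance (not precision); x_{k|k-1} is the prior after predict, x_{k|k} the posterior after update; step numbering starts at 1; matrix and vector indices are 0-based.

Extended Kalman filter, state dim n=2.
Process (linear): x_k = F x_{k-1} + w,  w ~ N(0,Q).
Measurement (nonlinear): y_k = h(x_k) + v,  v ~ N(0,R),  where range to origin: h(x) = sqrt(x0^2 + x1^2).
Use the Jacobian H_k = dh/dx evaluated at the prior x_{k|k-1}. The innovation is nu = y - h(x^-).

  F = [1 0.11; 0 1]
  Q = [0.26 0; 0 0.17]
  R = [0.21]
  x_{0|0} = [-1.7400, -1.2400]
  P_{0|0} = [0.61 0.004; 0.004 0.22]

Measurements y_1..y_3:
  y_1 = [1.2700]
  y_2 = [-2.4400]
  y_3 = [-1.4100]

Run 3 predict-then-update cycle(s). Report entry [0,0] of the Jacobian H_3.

H_jac[0,0] = 0.9090

step 1: x^-=[-1.8764, -1.2400]  P^-=[0.8735 0.0282; 0.0282 0.3900]  H_jac=[-0.8343 -0.5513]  S=[0.9625]  K=[-0.7733; -0.2478]  nu=[-0.9791]  x^+=[-1.1192, -0.9973]  P^+=[0.2979 -0.1563; -0.1563 0.3309]
step 2: x^-=[-1.2289, -0.9973]  P^-=[0.5276 -0.1199; -0.1199 0.5009]  H_jac=[-0.7765 -0.6301]  S=[0.6096]  K=[-0.5480; -0.3650]  nu=[-4.0227]  x^+=[0.9755, 0.4711]  P^+=[0.3445 -0.2418; -0.2418 0.4196]
step 3: x^-=[1.0273, 0.4711]  P^-=[0.5563 -0.1957; -0.1957 0.5896]  H_jac=[0.9090 0.4168]  S=[0.6239]  K=[0.6799; 0.1089]  nu=[-2.5402]  x^+=[-0.6997, 0.1946]  P^+=[0.2680 -0.2418; -0.2418 0.5822]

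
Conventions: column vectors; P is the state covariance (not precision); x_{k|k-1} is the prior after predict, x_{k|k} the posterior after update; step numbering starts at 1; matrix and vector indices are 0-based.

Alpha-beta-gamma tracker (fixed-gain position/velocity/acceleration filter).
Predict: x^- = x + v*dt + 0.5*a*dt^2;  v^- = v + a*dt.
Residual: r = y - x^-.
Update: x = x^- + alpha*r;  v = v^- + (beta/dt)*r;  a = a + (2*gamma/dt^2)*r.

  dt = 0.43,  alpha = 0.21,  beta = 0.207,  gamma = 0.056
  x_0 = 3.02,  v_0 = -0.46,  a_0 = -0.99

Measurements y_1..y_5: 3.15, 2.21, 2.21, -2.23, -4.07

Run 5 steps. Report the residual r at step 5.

resid = -2.9422

step 1: x_pred=2.7307  r=0.4193  x^+=2.8187  v^+=-0.6838  a^+=-0.7360
step 2: x_pred=2.4566  r=-0.2466  x^+=2.4048  v^+=-1.1190  a^+=-0.8854
step 3: x_pred=1.8418  r=0.3682  x^+=1.9191  v^+=-1.3225  a^+=-0.6624
step 4: x_pred=1.2892  r=-3.5192  x^+=0.5502  v^+=-3.3015  a^+=-2.7941
step 5: x_pred=-1.1278  r=-2.9422  x^+=-1.7456  v^+=-5.9193  a^+=-4.5763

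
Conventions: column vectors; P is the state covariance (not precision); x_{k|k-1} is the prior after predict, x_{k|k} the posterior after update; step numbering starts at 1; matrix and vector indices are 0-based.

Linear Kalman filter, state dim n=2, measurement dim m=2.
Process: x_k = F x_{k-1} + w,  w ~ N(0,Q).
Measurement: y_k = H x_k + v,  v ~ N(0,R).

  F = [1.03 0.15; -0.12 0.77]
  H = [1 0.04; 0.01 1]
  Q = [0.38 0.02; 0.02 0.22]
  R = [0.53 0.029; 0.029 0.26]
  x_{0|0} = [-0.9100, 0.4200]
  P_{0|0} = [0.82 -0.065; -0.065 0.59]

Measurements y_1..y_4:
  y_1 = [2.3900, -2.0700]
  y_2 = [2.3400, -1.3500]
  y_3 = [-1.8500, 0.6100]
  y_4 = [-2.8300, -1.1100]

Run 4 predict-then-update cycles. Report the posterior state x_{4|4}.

step 1: x^-=[-0.8743, 0.4326]  P^-=[1.2431 -0.0636; -0.0636 0.5936]  S=[1.7690 0.0016; 0.0016 0.8525]  K=[0.7013 -0.0613; -0.0231 0.6957]  nu=[3.2470, -2.4939]  x^+=[1.5558, -1.3774]  P^+=[0.3699 0.0007; 0.0007 0.1802]
step 2: x^-=[1.3959, -1.2473]  P^-=[0.7767 -0.0044; -0.0044 0.3320]  S=[1.3069 0.0457; 0.0457 0.5920]  K=[0.5956 -0.0402; -0.0128 0.5618]  nu=[0.9940, -0.1167]  x^+=[1.9926, -1.3256]  P^+=[0.3143 0.0037; 0.0037 0.1456]
step 3: x^-=[1.8535, -1.2598]  P^-=[0.7179 0.0008; 0.0008 0.3102]  S=[1.2485 0.0494; 0.0494 0.5703]  K=[0.5765 -0.0359; -0.0110 0.5449]  nu=[-3.6532, 1.8513]  x^+=[-0.3189, -0.2110]  P^+=[0.3043 0.0043; 0.0043 0.1413]
step 4: x^-=[-0.3601, -0.1242]  P^-=[0.7074 0.0021; 0.0021 0.3074]  S=[1.2380 0.0504; 0.0504 0.5675]  K=[0.5729 -0.0348; -0.0105 0.5426]  nu=[-2.4649, -0.9822]  x^+=[-1.7380, -0.6312]  P^+=[0.3024 0.0045; 0.0045 0.1407]

x_post = [-1.7380, -0.6312]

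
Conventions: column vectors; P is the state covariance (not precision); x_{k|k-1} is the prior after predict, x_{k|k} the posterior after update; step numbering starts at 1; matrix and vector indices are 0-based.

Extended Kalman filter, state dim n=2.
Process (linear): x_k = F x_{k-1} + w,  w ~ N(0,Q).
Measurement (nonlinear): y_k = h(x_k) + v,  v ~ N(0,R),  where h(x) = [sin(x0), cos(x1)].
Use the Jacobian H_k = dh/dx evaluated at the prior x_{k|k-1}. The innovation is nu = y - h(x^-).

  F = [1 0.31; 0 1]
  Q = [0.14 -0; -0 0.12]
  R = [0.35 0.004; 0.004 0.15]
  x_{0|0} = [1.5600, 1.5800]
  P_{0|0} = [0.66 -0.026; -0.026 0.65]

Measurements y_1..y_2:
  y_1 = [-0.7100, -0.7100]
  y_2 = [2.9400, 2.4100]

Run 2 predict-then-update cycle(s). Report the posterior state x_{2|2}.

step 1: x^-=[2.0498, 1.5800]  P^-=[0.8463 0.1755; 0.1755 0.7700]  H_jac=[-0.4609 0.0000; 0.0000 -1.0000]  S=[0.5298 0.0849; 0.0849 0.9199]  K=[-0.7163 -0.1247; -0.0189 -0.8352]  nu=[-1.5975, -0.7008]  x^+=[3.2815, 2.1955]  P^+=[0.5450 0.0216; 0.0216 0.1254]
step 2: x^-=[3.9620, 2.1955]  P^-=[0.7105 0.0604; 0.0604 0.2454]  H_jac=[-0.6819 0.0000; 0.0000 -0.8112]  S=[0.6803 0.0374; 0.0374 0.3114]  K=[-0.7081 -0.0723; -0.0256 -0.6360]  nu=[3.6715, 2.9948]  x^+=[1.1458, 0.1969]  P^+=[0.3639 0.0169; 0.0169 0.1177]

x_post = [1.1458, 0.1969]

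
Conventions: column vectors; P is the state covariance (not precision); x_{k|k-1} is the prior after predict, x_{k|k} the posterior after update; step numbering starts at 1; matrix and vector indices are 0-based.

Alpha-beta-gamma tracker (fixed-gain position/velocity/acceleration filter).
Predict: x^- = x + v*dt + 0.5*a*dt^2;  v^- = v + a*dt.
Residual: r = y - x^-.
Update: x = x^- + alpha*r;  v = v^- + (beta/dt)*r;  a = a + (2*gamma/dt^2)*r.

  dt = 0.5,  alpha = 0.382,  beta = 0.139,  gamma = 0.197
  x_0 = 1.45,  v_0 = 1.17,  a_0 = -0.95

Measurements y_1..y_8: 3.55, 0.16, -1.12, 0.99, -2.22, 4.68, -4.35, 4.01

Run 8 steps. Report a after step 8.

a_post = 23.6190

step 1: x_pred=1.9163  r=1.6337  x^+=2.5403  v^+=1.1492  a^+=1.6248
step 2: x_pred=3.3180  r=-3.1580  x^+=2.1117  v^+=1.0836  a^+=-3.3523
step 3: x_pred=2.2345  r=-3.3545  x^+=0.9531  v^+=-1.5250  a^+=-8.6389
step 4: x_pred=-0.8893  r=1.8793  x^+=-0.1714  v^+=-5.3220  a^+=-5.6771
step 5: x_pred=-3.5421  r=1.3221  x^+=-3.0370  v^+=-7.7930  a^+=-3.5935
step 6: x_pred=-7.3827  r=12.0627  x^+=-2.7748  v^+=-6.2363  a^+=15.4174
step 7: x_pred=-3.9658  r=-0.3842  x^+=-4.1125  v^+=1.3655  a^+=14.8118
step 8: x_pred=-1.5783  r=5.5883  x^+=0.5564  v^+=10.3250  a^+=23.6190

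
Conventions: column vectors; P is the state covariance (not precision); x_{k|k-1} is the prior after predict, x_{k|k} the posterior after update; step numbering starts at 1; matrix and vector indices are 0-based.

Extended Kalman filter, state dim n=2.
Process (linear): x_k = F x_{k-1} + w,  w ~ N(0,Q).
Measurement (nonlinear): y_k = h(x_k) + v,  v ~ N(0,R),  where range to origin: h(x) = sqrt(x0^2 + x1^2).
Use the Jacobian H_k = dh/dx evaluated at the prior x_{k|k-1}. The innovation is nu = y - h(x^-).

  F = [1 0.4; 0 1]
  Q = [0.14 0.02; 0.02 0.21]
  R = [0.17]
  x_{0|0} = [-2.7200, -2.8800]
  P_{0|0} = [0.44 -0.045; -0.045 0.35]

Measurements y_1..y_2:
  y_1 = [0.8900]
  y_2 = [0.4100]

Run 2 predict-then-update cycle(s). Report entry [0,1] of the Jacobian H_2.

H_jac[0,1] = -0.4741

step 1: x^-=[-3.8720, -2.8800]  P^-=[0.6000 0.1150; 0.1150 0.5600]  H_jac=[-0.8024 -0.5968]  S=[0.8659]  K=[-0.6353; -0.4925]  nu=[-3.9356]  x^+=[-1.3719, -0.9415]  P^+=[0.2506 -0.1559; -0.1559 0.3499]
step 2: x^-=[-1.7485, -0.9415]  P^-=[0.3218 0.0040; 0.0040 0.5599]  H_jac=[-0.8805 -0.4741]  S=[0.5487]  K=[-0.5199; -0.4903]  nu=[-1.5759]  x^+=[-0.9292, -0.1689]  P^+=[0.1735 -0.1358; -0.1358 0.4280]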